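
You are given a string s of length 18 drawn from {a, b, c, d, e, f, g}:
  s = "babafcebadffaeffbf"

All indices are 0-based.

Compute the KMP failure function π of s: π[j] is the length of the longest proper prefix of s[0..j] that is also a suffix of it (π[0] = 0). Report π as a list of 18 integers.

[0, 0, 1, 2, 0, 0, 0, 1, 2, 0, 0, 0, 0, 0, 0, 0, 1, 0]

π[0] = 0
j=1 s[j]='a': π[1]=0 (border '')
j=2 s[j]='b': π[2]=1 (border 'b')
j=3 s[j]='a': π[3]=2 (border 'ba')
j=4 s[j]='f': k: 2→0; π[4]=0 (border '')
j=5 s[j]='c': π[5]=0 (border '')
j=6 s[j]='e': π[6]=0 (border '')
j=7 s[j]='b': π[7]=1 (border 'b')
j=8 s[j]='a': π[8]=2 (border 'ba')
j=9 s[j]='d': k: 2→0; π[9]=0 (border '')
j=10 s[j]='f': π[10]=0 (border '')
j=11 s[j]='f': π[11]=0 (border '')
j=12 s[j]='a': π[12]=0 (border '')
j=13 s[j]='e': π[13]=0 (border '')
j=14 s[j]='f': π[14]=0 (border '')
j=15 s[j]='f': π[15]=0 (border '')
j=16 s[j]='b': π[16]=1 (border 'b')
j=17 s[j]='f': k: 1→0; π[17]=0 (border '')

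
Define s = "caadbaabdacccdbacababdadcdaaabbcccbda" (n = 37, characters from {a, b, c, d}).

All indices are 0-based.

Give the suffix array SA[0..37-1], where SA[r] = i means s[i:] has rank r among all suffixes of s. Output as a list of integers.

[36, 26, 27, 5, 1, 17, 28, 6, 19, 15, 9, 2, 22, 4, 18, 14, 29, 30, 34, 7, 20, 0, 16, 33, 32, 31, 10, 11, 24, 12, 35, 25, 8, 21, 3, 13, 23]

rank | idx | suffix
   0 |  36 | a
   1 |  26 | aaabbcccbda
   2 |  27 | aabbcccbda
   3 |   5 | aabdacccdbacababdadcdaaabbcccbda
   4 |   1 | aadbaabdacccdbacababdadcdaaabbcccbda
   5 |  17 | ababdadcdaaabbcccbda
   6 |  28 | abbcccbda
   7 |   6 | abdacccdbacababdadcdaaabbcccbda
   8 |  19 | abdadcdaaabbcccbda
   9 |  15 | acababdadcdaaabbcccbda
  10 |   9 | acccdbacababdadcdaaabbcccbda
  11 |   2 | adbaabdacccdbacababdadcdaaabbcccbda
  12 |  22 | adcdaaabbcccbda
  13 |   4 | baabdacccdbacababdadcdaaabbcccbda
  14 |  18 | babdadcdaaabbcccbda
  15 |  14 | bacababdadcdaaabbcccbda
  16 |  29 | bbcccbda
  17 |  30 | bcccbda
  18 |  34 | bda
  19 |   7 | bdacccdbacababdadcdaaabbcccbda
  20 |  20 | bdadcdaaabbcccbda
  21 |   0 | caadbaabdacccdbacababdadcdaaabbcccbda
  22 |  16 | cababdadcdaaabbcccbda
  23 |  33 | cbda
  24 |  32 | ccbda
  25 |  31 | cccbda
  26 |  10 | cccdbacababdadcdaaabbcccbda
  27 |  11 | ccdbacababdadcdaaabbcccbda
  28 |  24 | cdaaabbcccbda
  29 |  12 | cdbacababdadcdaaabbcccbda
  30 |  35 | da
  31 |  25 | daaabbcccbda
  32 |   8 | dacccdbacababdadcdaaabbcccbda
  33 |  21 | dadcdaaabbcccbda
  34 |   3 | dbaabdacccdbacababdadcdaaabbcccbda
  35 |  13 | dbacababdadcdaaabbcccbda
  36 |  23 | dcdaaabbcccbda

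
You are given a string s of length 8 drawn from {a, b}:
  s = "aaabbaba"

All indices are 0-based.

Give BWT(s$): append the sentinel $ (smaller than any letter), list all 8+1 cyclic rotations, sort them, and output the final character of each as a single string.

rank  rotation   last
    0  $aaabbaba  a
    1  a$aaabbab  b
    2  aaabbaba$  $
    3  aabbaba$a  a
    4  aba$aaabb  b
    5  abbaba$aa  a
    6  ba$aaabba  a
    7  baba$aaab  b
    8  bbaba$aaa  a

ab$abaaba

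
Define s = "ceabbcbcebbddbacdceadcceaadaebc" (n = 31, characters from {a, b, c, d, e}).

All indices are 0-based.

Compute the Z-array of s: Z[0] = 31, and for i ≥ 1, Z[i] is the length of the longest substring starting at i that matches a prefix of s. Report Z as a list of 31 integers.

[31, 0, 0, 0, 0, 1, 0, 2, 0, 0, 0, 0, 0, 0, 0, 1, 0, 3, 0, 0, 0, 1, 3, 0, 0, 0, 0, 0, 0, 0, 1]

Z[0]=31
i=1: outside box; Z[1]=0
i=2: outside box; Z[2]=0
i=3: outside box; Z[3]=0
i=4: outside box; Z[4]=0
i=5: outside box; Z[5]=1 scan→box=[5,6)
i=6: outside box; Z[6]=0
i=7: outside box; Z[7]=2 scan→box=[7,9)
i=8: min(r-i=1, Z[1]=0)=0; Z[8]=0
i=9: outside box; Z[9]=0
i=10: outside box; Z[10]=0
i=11: outside box; Z[11]=0
i=12: outside box; Z[12]=0
i=13: outside box; Z[13]=0
i=14: outside box; Z[14]=0
i=15: outside box; Z[15]=1 scan→box=[15,16)
i=16: outside box; Z[16]=0
i=17: outside box; Z[17]=3 scan→box=[17,20)
i=18: min(r-i=2, Z[1]=0)=0; Z[18]=0
i=19: min(r-i=1, Z[2]=0)=0; Z[19]=0
i=20: outside box; Z[20]=0
i=21: outside box; Z[21]=1 scan→box=[21,22)
i=22: outside box; Z[22]=3 scan→box=[22,25)
i=23: min(r-i=2, Z[1]=0)=0; Z[23]=0
i=24: min(r-i=1, Z[2]=0)=0; Z[24]=0
i=25: outside box; Z[25]=0
i=26: outside box; Z[26]=0
i=27: outside box; Z[27]=0
i=28: outside box; Z[28]=0
i=29: outside box; Z[29]=0
i=30: outside box; Z[30]=1 scan→box=[30,31)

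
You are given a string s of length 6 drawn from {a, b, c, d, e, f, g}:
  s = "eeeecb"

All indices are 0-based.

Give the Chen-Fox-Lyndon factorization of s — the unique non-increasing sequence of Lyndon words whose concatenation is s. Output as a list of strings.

emit factor 1: 'e' (i=0, period=1)
emit factor 2: 'e' (i=1, period=1)
emit factor 3: 'e' (i=2, period=1)
emit factor 4: 'e' (i=3, period=1)
emit factor 5: 'c' (i=4, period=1)
emit factor 6: 'b' (i=5, period=1)

["e", "e", "e", "e", "c", "b"]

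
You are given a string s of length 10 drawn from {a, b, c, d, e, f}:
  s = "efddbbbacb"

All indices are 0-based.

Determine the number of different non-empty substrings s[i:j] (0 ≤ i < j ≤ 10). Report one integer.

sorted suffixes:
  #0 SA[0]=7  'acb'
  #1 SA[1]=9  'b'
  #2 SA[2]=6  'bacb'
  #3 SA[3]=5  'bbacb'
  #4 SA[4]=4  'bbbacb'
  #5 SA[5]=8  'cb'
  #6 SA[6]=3  'dbbbacb'
  #7 SA[7]=2  'ddbbbacb'
  #8 SA[8]=0  'efddbbbacb'
  #9 SA[9]=1  'fddbbbacb'

SA = [7, 9, 6, 5, 4, 8, 3, 2, 0, 1]
rank  pair      lcp
   1  s[7:],s[9:]  0  ''
   2  s[9:],s[6:]  1  'b'
   3  s[6:],s[5:]  1  'b'
   4  s[5:],s[4:]  2  'bb'
   5  s[4:],s[8:]  0  ''
   6  s[8:],s[3:]  0  ''
   7  s[3:],s[2:]  1  'd'
   8  s[2:],s[0:]  0  ''
   9  s[0:],s[1:]  0  ''

n(n+1)/2 = 10·11/2 = 55
Σ LCP = 0 + 0 + 1 + 1 + 2 + 0 + 0 + 1 + 0 + 0 = 5
distinct = 55 − 5 = 50

50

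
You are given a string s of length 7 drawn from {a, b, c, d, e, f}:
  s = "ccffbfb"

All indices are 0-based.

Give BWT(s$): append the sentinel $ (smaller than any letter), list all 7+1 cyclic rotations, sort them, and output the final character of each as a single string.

rank  rotation  last
    0  $ccffbfb  b
    1  b$ccffbf  f
    2  bfb$ccff  f
    3  ccffbfb$  $
    4  cffbfb$c  c
    5  fb$ccffb  b
    6  fbfb$ccf  f
    7  ffbfb$cc  c

bff$cbfc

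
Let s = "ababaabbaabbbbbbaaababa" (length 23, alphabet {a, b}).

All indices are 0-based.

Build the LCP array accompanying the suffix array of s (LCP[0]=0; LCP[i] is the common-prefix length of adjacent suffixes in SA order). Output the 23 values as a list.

[0, 1, 2, 3, 4, 1, 3, 3, 5, 2, 3, 0, 2, 3, 5, 2, 4, 1, 4, 2, 3, 4, 5]

rank→(start, suffix):
  0 → (22, 'a')
  1 → (16, 'aaababa')
  2 → (17, 'aababa')
  3 → (4, 'aabbaabbbbbbaaababa')
  4 → (8, 'aabbbbbbaaababa')
  5 → (20, 'aba')
  6 → (2, 'abaabbaabbbbbbaaababa')
  7 → (18, 'ababa')
  8 → (0, 'ababaabbaabbbbbbaaababa')
  9 → (5, 'abbaabbbbbbaaababa')
  10 → (9, 'abbbbbbaaababa')
  11 → (21, 'ba')
  12 → (15, 'baaababa')
  13 → (3, 'baabbaabbbbbbaaababa')
  14 → (7, 'baabbbbbbaaababa')
  15 → (19, 'baba')
  16 → (1, 'babaabbaabbbbbbaaababa')
  17 → (14, 'bbaaababa')
  18 → (6, 'bbaabbbbbbaaababa')
  19 → (13, 'bbbaaababa')
  20 → (12, 'bbbbaaababa')
  21 → (11, 'bbbbbaaababa')
  22 → (10, 'bbbbbbaaababa')

SA = [22, 16, 17, 4, 8, 20, 2, 18, 0, 5, 9, 21, 15, 3, 7, 19, 1, 14, 6, 13, 12, 11, 10]
rank  pair      lcp
   1  s[22:],s[16:]  1  'a'
   2  s[16:],s[17:]  2  'aa'
   3  s[17:],s[4:]  3  'aab'
   4  s[4:],s[8:]  4  'aabb'
   5  s[8:],s[20:]  1  'a'
   6  s[20:],s[2:]  3  'aba'
   7  s[2:],s[18:]  3  'aba'
   8  s[18:],s[0:]  5  'ababa'
   9  s[0:],s[5:]  2  'ab'
  10  s[5:],s[9:]  3  'abb'
  11  s[9:],s[21:]  0  ''
  12  s[21:],s[15:]  2  'ba'
  13  s[15:],s[3:]  3  'baa'
  14  s[3:],s[7:]  5  'baabb'
  15  s[7:],s[19:]  2  'ba'
  16  s[19:],s[1:]  4  'baba'
  17  s[1:],s[14:]  1  'b'
  18  s[14:],s[6:]  4  'bbaa'
  19  s[6:],s[13:]  2  'bb'
  20  s[13:],s[12:]  3  'bbb'
  21  s[12:],s[11:]  4  'bbbb'
  22  s[11:],s[10:]  5  'bbbbb'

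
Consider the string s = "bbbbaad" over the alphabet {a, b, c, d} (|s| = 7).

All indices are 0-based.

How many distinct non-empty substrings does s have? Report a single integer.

21

sorted suffixes:
  #0 SA[0]=4  'aad'
  #1 SA[1]=5  'ad'
  #2 SA[2]=3  'baad'
  #3 SA[3]=2  'bbaad'
  #4 SA[4]=1  'bbbaad'
  #5 SA[5]=0  'bbbbaad'
  #6 SA[6]=6  'd'

SA = [4, 5, 3, 2, 1, 0, 6]
[i] adj suffixes → lcp
  [1] 4/5 → 1 ('a')
  [2] 5/3 → 0 ('')
  [3] 3/2 → 1 ('b')
  [4] 2/1 → 2 ('bb')
  [5] 1/0 → 3 ('bbb')
  [6] 0/6 → 0 ('')

n(n+1)/2 = 7·8/2 = 28
Σ LCP = 0 + 1 + 0 + 1 + 2 + 3 + 0 = 7
distinct = 28 − 7 = 21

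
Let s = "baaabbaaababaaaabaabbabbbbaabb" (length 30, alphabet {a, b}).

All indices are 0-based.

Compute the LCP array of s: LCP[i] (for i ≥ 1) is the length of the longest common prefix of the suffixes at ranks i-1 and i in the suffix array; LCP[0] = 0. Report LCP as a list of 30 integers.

rank→(start, suffix):
  0 → (12, 'aaaabaabbabbbbaabb')
  1 → (13, 'aaabaabbabbbbaabb')
  2 → (6, 'aaababaaaabaabbabbbbaabb')
  3 → (1, 'aaabbaaababaaaabaabbabbbbaabb')
  4 → (14, 'aabaabbabbbbaabb')
  5 → (7, 'aababaaaabaabbabbbbaabb')
  6 → (26, 'aabb')
  7 → (2, 'aabbaaababaaaabaabbabbbbaabb')
  8 → (17, 'aabbabbbbaabb')
  9 → (10, 'abaaaabaabbabbbbaabb')
  10 → (15, 'abaabbabbbbaabb')
  11 → (8, 'ababaaaabaabbabbbbaabb')
  12 → (27, 'abb')
  13 → (3, 'abbaaababaaaabaabbabbbbaabb')
  14 → (18, 'abbabbbbaabb')
  15 → (21, 'abbbbaabb')
  16 → (29, 'b')
  17 → (11, 'baaaabaabbabbbbaabb')
  18 → (5, 'baaababaaaabaabbabbbbaabb')
  19 → (0, 'baaabbaaababaaaabaabbabbbbaabb')
  20 → (25, 'baabb')
  21 → (16, 'baabbabbbbaabb')
  22 → (9, 'babaaaabaabbabbbbaabb')
  23 → (20, 'babbbbaabb')
  24 → (28, 'bb')
  25 → (4, 'bbaaababaaaabaabbabbbbaabb')
  26 → (24, 'bbaabb')
  27 → (19, 'bbabbbbaabb')
  28 → (23, 'bbbaabb')
  29 → (22, 'bbbbaabb')

SA = [12, 13, 6, 1, 14, 7, 26, 2, 17, 10, 15, 8, 27, 3, 18, 21, 29, 11, 5, 0, 25, 16, 9, 20, 28, 4, 24, 19, 23, 22]
rank  pair      lcp
   1  s[12:],s[13:]  3  'aaa'
   2  s[13:],s[6:]  5  'aaaba'
   3  s[6:],s[1:]  4  'aaab'
   4  s[1:],s[14:]  2  'aa'
   5  s[14:],s[7:]  4  'aaba'
   6  s[7:],s[26:]  3  'aab'
   7  s[26:],s[2:]  4  'aabb'
   8  s[2:],s[17:]  5  'aabba'
   9  s[17:],s[10:]  1  'a'
  10  s[10:],s[15:]  4  'abaa'
  11  s[15:],s[8:]  3  'aba'
  12  s[8:],s[27:]  2  'ab'
  13  s[27:],s[3:]  3  'abb'
  14  s[3:],s[18:]  4  'abba'
  15  s[18:],s[21:]  3  'abb'
  16  s[21:],s[29:]  0  ''
  17  s[29:],s[11:]  1  'b'
  18  s[11:],s[5:]  4  'baaa'
  19  s[5:],s[0:]  5  'baaab'
  20  s[0:],s[25:]  3  'baa'
  21  s[25:],s[16:]  5  'baabb'
  22  s[16:],s[9:]  2  'ba'
  23  s[9:],s[20:]  3  'bab'
  24  s[20:],s[28:]  1  'b'
  25  s[28:],s[4:]  2  'bb'
  26  s[4:],s[24:]  4  'bbaa'
  27  s[24:],s[19:]  3  'bba'
  28  s[19:],s[23:]  2  'bb'
  29  s[23:],s[22:]  3  'bbb'

[0, 3, 5, 4, 2, 4, 3, 4, 5, 1, 4, 3, 2, 3, 4, 3, 0, 1, 4, 5, 3, 5, 2, 3, 1, 2, 4, 3, 2, 3]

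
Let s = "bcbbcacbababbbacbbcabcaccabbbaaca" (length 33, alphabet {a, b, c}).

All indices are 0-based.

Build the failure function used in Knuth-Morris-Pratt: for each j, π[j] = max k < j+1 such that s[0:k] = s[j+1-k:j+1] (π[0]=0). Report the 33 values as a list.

[0, 0, 1, 1, 2, 0, 0, 1, 0, 1, 0, 1, 1, 1, 0, 0, 1, 1, 2, 0, 1, 2, 0, 0, 0, 0, 1, 1, 1, 0, 0, 0, 0]

π[0] = 0
j=1 s[j]='c': π[1]=0 (border '')
j=2 s[j]='b': π[2]=1 (border 'b')
j=3 s[j]='b': k: 1→0; π[3]=1 (border 'b')
j=4 s[j]='c': π[4]=2 (border 'bc')
j=5 s[j]='a': k: 2→0; π[5]=0 (border '')
j=6 s[j]='c': π[6]=0 (border '')
j=7 s[j]='b': π[7]=1 (border 'b')
j=8 s[j]='a': k: 1→0; π[8]=0 (border '')
j=9 s[j]='b': π[9]=1 (border 'b')
j=10 s[j]='a': k: 1→0; π[10]=0 (border '')
j=11 s[j]='b': π[11]=1 (border 'b')
j=12 s[j]='b': k: 1→0; π[12]=1 (border 'b')
j=13 s[j]='b': k: 1→0; π[13]=1 (border 'b')
j=14 s[j]='a': k: 1→0; π[14]=0 (border '')
j=15 s[j]='c': π[15]=0 (border '')
j=16 s[j]='b': π[16]=1 (border 'b')
j=17 s[j]='b': k: 1→0; π[17]=1 (border 'b')
j=18 s[j]='c': π[18]=2 (border 'bc')
j=19 s[j]='a': k: 2→0; π[19]=0 (border '')
j=20 s[j]='b': π[20]=1 (border 'b')
j=21 s[j]='c': π[21]=2 (border 'bc')
j=22 s[j]='a': k: 2→0; π[22]=0 (border '')
j=23 s[j]='c': π[23]=0 (border '')
j=24 s[j]='c': π[24]=0 (border '')
j=25 s[j]='a': π[25]=0 (border '')
j=26 s[j]='b': π[26]=1 (border 'b')
j=27 s[j]='b': k: 1→0; π[27]=1 (border 'b')
j=28 s[j]='b': k: 1→0; π[28]=1 (border 'b')
j=29 s[j]='a': k: 1→0; π[29]=0 (border '')
j=30 s[j]='a': π[30]=0 (border '')
j=31 s[j]='c': π[31]=0 (border '')
j=32 s[j]='a': π[32]=0 (border '')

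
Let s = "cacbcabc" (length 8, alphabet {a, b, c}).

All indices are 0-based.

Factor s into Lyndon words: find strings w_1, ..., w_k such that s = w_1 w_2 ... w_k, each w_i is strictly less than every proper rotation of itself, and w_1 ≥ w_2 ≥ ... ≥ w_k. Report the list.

emit factor 1: 'c' (i=0, period=1)
emit factor 2: 'acbc' (i=1, period=4)
emit factor 3: 'abc' (i=5, period=3)

["c", "acbc", "abc"]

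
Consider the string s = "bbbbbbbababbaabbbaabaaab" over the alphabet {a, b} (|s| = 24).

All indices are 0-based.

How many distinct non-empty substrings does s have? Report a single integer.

235

sorted suffixes:
  #0 SA[0]=20  'aaab'
  #1 SA[1]=21  'aab'
  #2 SA[2]=17  'aabaaab'
  #3 SA[3]=12  'aabbbaabaaab'
  #4 SA[4]=22  'ab'
  #5 SA[5]=18  'abaaab'
  #6 SA[6]=7  'ababbaabbbaabaaab'
  #7 SA[7]=9  'abbaabbbaabaaab'
  #8 SA[8]=13  'abbbaabaaab'
  #9 SA[9]=23  'b'
  #10 SA[10]=19  'baaab'
  #11 SA[11]=16  'baabaaab'
  #12 SA[12]=11  'baabbbaabaaab'
  #13 SA[13]=6  'bababbaabbbaabaaab'
  #14 SA[14]=8  'babbaabbbaabaaab'
  #15 SA[15]=15  'bbaabaaab'
  #16 SA[16]=10  'bbaabbbaabaaab'
  #17 SA[17]=5  'bbababbaabbbaabaaab'
  #18 SA[18]=14  'bbbaabaaab'
  #19 SA[19]=4  'bbbababbaabbbaabaaab'
  #20 SA[20]=3  'bbbbababbaabbbaabaaab'
  #21 SA[21]=2  'bbbbbababbaabbbaabaaab'
  #22 SA[22]=1  'bbbbbbababbaabbbaabaaab'
  #23 SA[23]=0  'bbbbbbbababbaabbbaabaaab'

SA = [20, 21, 17, 12, 22, 18, 7, 9, 13, 23, 19, 16, 11, 6, 8, 15, 10, 5, 14, 4, 3, 2, 1, 0]
[i] adj suffixes → lcp
  [1] 20/21 → 2 ('aa')
  [2] 21/17 → 3 ('aab')
  [3] 17/12 → 3 ('aab')
  [4] 12/22 → 1 ('a')
  [5] 22/18 → 2 ('ab')
  [6] 18/7 → 3 ('aba')
  [7] 7/9 → 2 ('ab')
  [8] 9/13 → 3 ('abb')
  [9] 13/23 → 0 ('')
  [10] 23/19 → 1 ('b')
  [11] 19/16 → 3 ('baa')
  [12] 16/11 → 4 ('baab')
  [13] 11/6 → 2 ('ba')
  [14] 6/8 → 3 ('bab')
  [15] 8/15 → 1 ('b')
  [16] 15/10 → 5 ('bbaab')
  [17] 10/5 → 3 ('bba')
  [18] 5/14 → 2 ('bb')
  [19] 14/4 → 4 ('bbba')
  [20] 4/3 → 3 ('bbb')
  [21] 3/2 → 4 ('bbbb')
  [22] 2/1 → 5 ('bbbbb')
  [23] 1/0 → 6 ('bbbbbb')

n(n+1)/2 = 24·25/2 = 300
Σ LCP = 0 + 2 + 3 + 3 + 1 + 2 + 3 + 2 + 3 + 0 + 1 + 3 + 4 + 2 + 3 + 1 + 5 + 3 + 2 + 4 + 3 + 4 + 5 + 6 = 65
distinct = 300 − 65 = 235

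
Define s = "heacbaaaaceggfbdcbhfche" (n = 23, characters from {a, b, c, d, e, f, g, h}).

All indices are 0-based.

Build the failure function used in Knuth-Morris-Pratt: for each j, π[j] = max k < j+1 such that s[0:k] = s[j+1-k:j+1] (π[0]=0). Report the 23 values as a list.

π[0] = 0
j=1 s[j]='e': π[1]=0 (border '')
j=2 s[j]='a': π[2]=0 (border '')
j=3 s[j]='c': π[3]=0 (border '')
j=4 s[j]='b': π[4]=0 (border '')
j=5 s[j]='a': π[5]=0 (border '')
j=6 s[j]='a': π[6]=0 (border '')
j=7 s[j]='a': π[7]=0 (border '')
j=8 s[j]='a': π[8]=0 (border '')
j=9 s[j]='c': π[9]=0 (border '')
j=10 s[j]='e': π[10]=0 (border '')
j=11 s[j]='g': π[11]=0 (border '')
j=12 s[j]='g': π[12]=0 (border '')
j=13 s[j]='f': π[13]=0 (border '')
j=14 s[j]='b': π[14]=0 (border '')
j=15 s[j]='d': π[15]=0 (border '')
j=16 s[j]='c': π[16]=0 (border '')
j=17 s[j]='b': π[17]=0 (border '')
j=18 s[j]='h': π[18]=1 (border 'h')
j=19 s[j]='f': k: 1→0; π[19]=0 (border '')
j=20 s[j]='c': π[20]=0 (border '')
j=21 s[j]='h': π[21]=1 (border 'h')
j=22 s[j]='e': π[22]=2 (border 'he')

[0, 0, 0, 0, 0, 0, 0, 0, 0, 0, 0, 0, 0, 0, 0, 0, 0, 0, 1, 0, 0, 1, 2]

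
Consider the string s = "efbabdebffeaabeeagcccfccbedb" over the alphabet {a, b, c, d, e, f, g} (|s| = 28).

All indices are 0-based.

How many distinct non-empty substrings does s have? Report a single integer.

rank | idx | suffix
   0 |  11 | aabeeagcccfccbedb
   1 |   3 | abdebffeaabeeagcccfccbedb
   2 |  12 | abeeagcccfccbedb
   3 |  16 | agcccfccbedb
   4 |  27 | b
   5 |   2 | babdebffeaabeeagcccfccbedb
   6 |   4 | bdebffeaabeeagcccfccbedb
   7 |  24 | bedb
   8 |  13 | beeagcccfccbedb
   9 |   7 | bffeaabeeagcccfccbedb
  10 |  23 | cbedb
  11 |  22 | ccbedb
  12 |  18 | cccfccbedb
  13 |  19 | ccfccbedb
  14 |  20 | cfccbedb
  15 |  26 | db
  16 |   5 | debffeaabeeagcccfccbedb
  17 |  10 | eaabeeagcccfccbedb
  18 |  15 | eagcccfccbedb
  19 |   6 | ebffeaabeeagcccfccbedb
  20 |  25 | edb
  21 |  14 | eeagcccfccbedb
  22 |   0 | efbabdebffeaabeeagcccfccbedb
  23 |   1 | fbabdebffeaabeeagcccfccbedb
  24 |  21 | fccbedb
  25 |   9 | feaabeeagcccfccbedb
  26 |   8 | ffeaabeeagcccfccbedb
  27 |  17 | gcccfccbedb

SA = [11, 3, 12, 16, 27, 2, 4, 24, 13, 7, 23, 22, 18, 19, 20, 26, 5, 10, 15, 6, 25, 14, 0, 1, 21, 9, 8, 17]
i: (SA[i-1],SA[i]) lcp shared
  1: (11,3) 1 'a'
  2: (3,12) 2 'ab'
  3: (12,16) 1 'a'
  4: (16,27) 0 ''
  5: (27,2) 1 'b'
  6: (2,4) 1 'b'
  7: (4,24) 1 'b'
  8: (24,13) 2 'be'
  9: (13,7) 1 'b'
  10: (7,23) 0 ''
  11: (23,22) 1 'c'
  12: (22,18) 2 'cc'
  13: (18,19) 2 'cc'
  14: (19,20) 1 'c'
  15: (20,26) 0 ''
  16: (26,5) 1 'd'
  17: (5,10) 0 ''
  18: (10,15) 2 'ea'
  19: (15,6) 1 'e'
  20: (6,25) 1 'e'
  21: (25,14) 1 'e'
  22: (14,0) 1 'e'
  23: (0,1) 0 ''
  24: (1,21) 1 'f'
  25: (21,9) 1 'f'
  26: (9,8) 1 'f'
  27: (8,17) 0 ''

n(n+1)/2 = 28·29/2 = 406
Σ LCP = 0 + 1 + 2 + 1 + 0 + 1 + 1 + 1 + 2 + 1 + 0 + 1 + 2 + 2 + 1 + 0 + 1 + 0 + 2 + 1 + 1 + 1 + 1 + 0 + 1 + 1 + 1 + 0 = 26
distinct = 406 − 26 = 380

380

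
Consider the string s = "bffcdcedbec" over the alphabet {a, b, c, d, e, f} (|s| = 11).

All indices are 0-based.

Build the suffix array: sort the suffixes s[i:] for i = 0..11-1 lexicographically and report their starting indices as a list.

[8, 0, 10, 3, 5, 7, 4, 9, 6, 2, 1]

rank | idx | suffix
   0 |   8 | bec
   1 |   0 | bffcdcedbec
   2 |  10 | c
   3 |   3 | cdcedbec
   4 |   5 | cedbec
   5 |   7 | dbec
   6 |   4 | dcedbec
   7 |   9 | ec
   8 |   6 | edbec
   9 |   2 | fcdcedbec
  10 |   1 | ffcdcedbec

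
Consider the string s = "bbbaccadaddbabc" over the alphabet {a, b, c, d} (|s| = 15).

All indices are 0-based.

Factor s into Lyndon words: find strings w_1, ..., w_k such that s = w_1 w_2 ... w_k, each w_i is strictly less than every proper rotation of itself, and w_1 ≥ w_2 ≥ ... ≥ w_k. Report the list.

emit factor 1: 'b' (i=0, period=1)
emit factor 2: 'b' (i=1, period=1)
emit factor 3: 'b' (i=2, period=1)
emit factor 4: 'accadaddb' (i=3, period=9)
emit factor 5: 'abc' (i=12, period=3)

["b", "b", "b", "accadaddb", "abc"]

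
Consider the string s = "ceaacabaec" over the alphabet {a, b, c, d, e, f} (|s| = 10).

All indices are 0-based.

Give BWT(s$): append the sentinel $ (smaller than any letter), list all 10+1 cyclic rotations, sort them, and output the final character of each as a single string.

cecabaea$ca

rank  rotation     last
    0  $ceaacabaec  c
    1  aacabaec$ce  e
    2  abaec$ceaac  c
    3  acabaec$cea  a
    4  aec$ceaacab  b
    5  baec$ceaaca  a
    6  c$ceaacabae  e
    7  cabaec$ceaa  a
    8  ceaacabaec$  $
    9  eaacabaec$c  c
   10  ec$ceaacaba  a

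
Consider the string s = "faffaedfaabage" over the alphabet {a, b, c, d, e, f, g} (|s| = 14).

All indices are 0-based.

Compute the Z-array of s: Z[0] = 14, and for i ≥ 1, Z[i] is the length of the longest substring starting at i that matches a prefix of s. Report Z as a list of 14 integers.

[14, 0, 1, 2, 0, 0, 0, 2, 0, 0, 0, 0, 0, 0]

Z[0]=14
i=1: outside box; Z[1]=0
i=2: outside box; Z[2]=1 extend→box=[2,3)
i=3: outside box; Z[3]=2 extend→box=[3,5)
i=4: min(r-i=1, Z[1]=0)=0; Z[4]=0
i=5: outside box; Z[5]=0
i=6: outside box; Z[6]=0
i=7: outside box; Z[7]=2 extend→box=[7,9)
i=8: min(r-i=1, Z[1]=0)=0; Z[8]=0
i=9: outside box; Z[9]=0
i=10: outside box; Z[10]=0
i=11: outside box; Z[11]=0
i=12: outside box; Z[12]=0
i=13: outside box; Z[13]=0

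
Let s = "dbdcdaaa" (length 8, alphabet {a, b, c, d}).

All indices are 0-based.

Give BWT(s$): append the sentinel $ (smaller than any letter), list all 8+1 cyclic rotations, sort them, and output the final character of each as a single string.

aaadddc$b

rank  rotation   last
    0  $dbdcdaaa  a
    1  a$dbdcdaa  a
    2  aa$dbdcda  a
    3  aaa$dbdcd  d
    4  bdcdaaa$d  d
    5  cdaaa$dbd  d
    6  daaa$dbdc  c
    7  dbdcdaaa$  $
    8  dcdaaa$db  b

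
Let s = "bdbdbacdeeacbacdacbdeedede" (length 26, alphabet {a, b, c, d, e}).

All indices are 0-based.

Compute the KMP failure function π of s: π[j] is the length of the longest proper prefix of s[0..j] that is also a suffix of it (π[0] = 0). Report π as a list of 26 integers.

π[0] = 0
j=1 s[j]='d': π[1]=0 (border '')
j=2 s[j]='b': π[2]=1 (border 'b')
j=3 s[j]='d': π[3]=2 (border 'bd')
j=4 s[j]='b': π[4]=3 (border 'bdb')
j=5 s[j]='a': k: 3→1→0; π[5]=0 (border '')
j=6 s[j]='c': π[6]=0 (border '')
j=7 s[j]='d': π[7]=0 (border '')
j=8 s[j]='e': π[8]=0 (border '')
j=9 s[j]='e': π[9]=0 (border '')
j=10 s[j]='a': π[10]=0 (border '')
j=11 s[j]='c': π[11]=0 (border '')
j=12 s[j]='b': π[12]=1 (border 'b')
j=13 s[j]='a': k: 1→0; π[13]=0 (border '')
j=14 s[j]='c': π[14]=0 (border '')
j=15 s[j]='d': π[15]=0 (border '')
j=16 s[j]='a': π[16]=0 (border '')
j=17 s[j]='c': π[17]=0 (border '')
j=18 s[j]='b': π[18]=1 (border 'b')
j=19 s[j]='d': π[19]=2 (border 'bd')
j=20 s[j]='e': k: 2→0; π[20]=0 (border '')
j=21 s[j]='e': π[21]=0 (border '')
j=22 s[j]='d': π[22]=0 (border '')
j=23 s[j]='e': π[23]=0 (border '')
j=24 s[j]='d': π[24]=0 (border '')
j=25 s[j]='e': π[25]=0 (border '')

[0, 0, 1, 2, 3, 0, 0, 0, 0, 0, 0, 0, 1, 0, 0, 0, 0, 0, 1, 2, 0, 0, 0, 0, 0, 0]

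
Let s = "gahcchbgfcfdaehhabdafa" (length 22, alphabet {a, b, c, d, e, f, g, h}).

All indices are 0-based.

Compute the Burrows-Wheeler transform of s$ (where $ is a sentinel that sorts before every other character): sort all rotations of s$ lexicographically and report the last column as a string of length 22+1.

rank  rotation                 last
    0  $gahcchbgfcfdaehhabdafa  a
    1  a$gahcchbgfcfdaehhabdaf  f
    2  abdafa$gahcchbgfcfdaehh  h
    3  aehhabdafa$gahcchbgfcfd  d
    4  afa$gahcchbgfcfdaehhabd  d
    5  ahcchbgfcfdaehhabdafa$g  g
    6  bdafa$gahcchbgfcfdaehha  a
    7  bgfcfdaehhabdafa$gahcch  h
    8  cchbgfcfdaehhabdafa$gah  h
    9  cfdaehhabdafa$gahcchbgf  f
   10  chbgfcfdaehhabdafa$gahc  c
   11  daehhabdafa$gahcchbgfcf  f
   12  dafa$gahcchbgfcfdaehhab  b
   13  ehhabdafa$gahcchbgfcfda  a
   14  fa$gahcchbgfcfdaehhabda  a
   15  fcfdaehhabdafa$gahcchbg  g
   16  fdaehhabdafa$gahcchbgfc  c
   17  gahcchbgfcfdaehhabdafa$  $
   18  gfcfdaehhabdafa$gahcchb  b
   19  habdafa$gahcchbgfcfdaeh  h
   20  hbgfcfdaehhabdafa$gahcc  c
   21  hcchbgfcfdaehhabdafa$ga  a
   22  hhabdafa$gahcchbgfcfdae  e

afhddgahhfcfbaagc$bhcae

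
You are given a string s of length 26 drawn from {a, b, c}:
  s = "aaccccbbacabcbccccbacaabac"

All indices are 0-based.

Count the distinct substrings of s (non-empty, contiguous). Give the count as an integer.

301

rank | idx | suffix
   0 |  21 | aabac
   1 |   0 | aaccccbbacabcbccccbacaabac
   2 |  22 | abac
   3 |  10 | abcbccccbacaabac
   4 |  24 | ac
   5 |  19 | acaabac
   6 |   8 | acabcbccccbacaabac
   7 |   1 | accccbbacabcbccccbacaabac
   8 |  23 | bac
   9 |  18 | bacaabac
  10 |   7 | bacabcbccccbacaabac
  11 |   6 | bbacabcbccccbacaabac
  12 |  11 | bcbccccbacaabac
  13 |  13 | bccccbacaabac
  14 |  25 | c
  15 |  20 | caabac
  16 |   9 | cabcbccccbacaabac
  17 |  17 | cbacaabac
  18 |   5 | cbbacabcbccccbacaabac
  19 |  12 | cbccccbacaabac
  20 |  16 | ccbacaabac
  21 |   4 | ccbbacabcbccccbacaabac
  22 |  15 | cccbacaabac
  23 |   3 | cccbbacabcbccccbacaabac
  24 |  14 | ccccbacaabac
  25 |   2 | ccccbbacabcbccccbacaabac

SA = [21, 0, 22, 10, 24, 19, 8, 1, 23, 18, 7, 6, 11, 13, 25, 20, 9, 17, 5, 12, 16, 4, 15, 3, 14, 2]
[i] adj suffixes → lcp
  [1] 21/0 → 2 ('aa')
  [2] 0/22 → 1 ('a')
  [3] 22/10 → 2 ('ab')
  [4] 10/24 → 1 ('a')
  [5] 24/19 → 2 ('ac')
  [6] 19/8 → 3 ('aca')
  [7] 8/1 → 2 ('ac')
  [8] 1/23 → 0 ('')
  [9] 23/18 → 3 ('bac')
  [10] 18/7 → 4 ('baca')
  [11] 7/6 → 1 ('b')
  [12] 6/11 → 1 ('b')
  [13] 11/13 → 2 ('bc')
  [14] 13/25 → 0 ('')
  [15] 25/20 → 1 ('c')
  [16] 20/9 → 2 ('ca')
  [17] 9/17 → 1 ('c')
  [18] 17/5 → 2 ('cb')
  [19] 5/12 → 2 ('cb')
  [20] 12/16 → 1 ('c')
  [21] 16/4 → 3 ('ccb')
  [22] 4/15 → 2 ('cc')
  [23] 15/3 → 4 ('cccb')
  [24] 3/14 → 3 ('ccc')
  [25] 14/2 → 5 ('ccccb')

n(n+1)/2 = 26·27/2 = 351
Σ LCP = 0 + 2 + 1 + 2 + 1 + 2 + 3 + 2 + 0 + 3 + 4 + 1 + 1 + 2 + 0 + 1 + 2 + 1 + 2 + 2 + 1 + 3 + 2 + 4 + 3 + 5 = 50
distinct = 351 − 50 = 301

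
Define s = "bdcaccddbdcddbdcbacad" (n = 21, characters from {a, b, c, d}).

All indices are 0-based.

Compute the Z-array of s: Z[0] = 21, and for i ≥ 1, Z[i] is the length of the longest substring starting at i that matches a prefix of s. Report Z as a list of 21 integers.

[21, 0, 0, 0, 0, 0, 0, 0, 3, 0, 0, 0, 0, 3, 0, 0, 1, 0, 0, 0, 0]

Z[0]=21
i=1: i≥r, start 0; Z[1]=0
i=2: i≥r, start 0; Z[2]=0
i=3: i≥r, start 0; Z[3]=0
i=4: i≥r, start 0; Z[4]=0
i=5: i≥r, start 0; Z[5]=0
i=6: i≥r, start 0; Z[6]=0
i=7: i≥r, start 0; Z[7]=0
i=8: i≥r, start 0; Z[8]=3 scan→box=[8,11)
i=9: min(r-i=2, Z[1]=0)=0; Z[9]=0
i=10: min(r-i=1, Z[2]=0)=0; Z[10]=0
i=11: i≥r, start 0; Z[11]=0
i=12: i≥r, start 0; Z[12]=0
i=13: i≥r, start 0; Z[13]=3 scan→box=[13,16)
i=14: min(r-i=2, Z[1]=0)=0; Z[14]=0
i=15: min(r-i=1, Z[2]=0)=0; Z[15]=0
i=16: i≥r, start 0; Z[16]=1 scan→box=[16,17)
i=17: i≥r, start 0; Z[17]=0
i=18: i≥r, start 0; Z[18]=0
i=19: i≥r, start 0; Z[19]=0
i=20: i≥r, start 0; Z[20]=0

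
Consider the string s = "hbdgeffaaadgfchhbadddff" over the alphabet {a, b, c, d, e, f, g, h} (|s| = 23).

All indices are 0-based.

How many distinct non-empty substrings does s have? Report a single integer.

rank | idx | suffix
   0 |   7 | aaadgfchhbadddff
   1 |   8 | aadgfchhbadddff
   2 |  17 | adddff
   3 |   9 | adgfchhbadddff
   4 |  16 | badddff
   5 |   1 | bdgeffaaadgfchhbadddff
   6 |  13 | chhbadddff
   7 |  18 | dddff
   8 |  19 | ddff
   9 |  20 | dff
  10 |   2 | dgeffaaadgfchhbadddff
  11 |  10 | dgfchhbadddff
  12 |   4 | effaaadgfchhbadddff
  13 |  22 | f
  14 |   6 | faaadgfchhbadddff
  15 |  12 | fchhbadddff
  16 |  21 | ff
  17 |   5 | ffaaadgfchhbadddff
  18 |   3 | geffaaadgfchhbadddff
  19 |  11 | gfchhbadddff
  20 |  15 | hbadddff
  21 |   0 | hbdgeffaaadgfchhbadddff
  22 |  14 | hhbadddff

SA = [7, 8, 17, 9, 16, 1, 13, 18, 19, 20, 2, 10, 4, 22, 6, 12, 21, 5, 3, 11, 15, 0, 14]
[i] adj suffixes → lcp
  [1] 7/8 → 2 ('aa')
  [2] 8/17 → 1 ('a')
  [3] 17/9 → 2 ('ad')
  [4] 9/16 → 0 ('')
  [5] 16/1 → 1 ('b')
  [6] 1/13 → 0 ('')
  [7] 13/18 → 0 ('')
  [8] 18/19 → 2 ('dd')
  [9] 19/20 → 1 ('d')
  [10] 20/2 → 1 ('d')
  [11] 2/10 → 2 ('dg')
  [12] 10/4 → 0 ('')
  [13] 4/22 → 0 ('')
  [14] 22/6 → 1 ('f')
  [15] 6/12 → 1 ('f')
  [16] 12/21 → 1 ('f')
  [17] 21/5 → 2 ('ff')
  [18] 5/3 → 0 ('')
  [19] 3/11 → 1 ('g')
  [20] 11/15 → 0 ('')
  [21] 15/0 → 2 ('hb')
  [22] 0/14 → 1 ('h')

n(n+1)/2 = 23·24/2 = 276
Σ LCP = 0 + 2 + 1 + 2 + 0 + 1 + 0 + 0 + 2 + 1 + 1 + 2 + 0 + 0 + 1 + 1 + 1 + 2 + 0 + 1 + 0 + 2 + 1 = 21
distinct = 276 − 21 = 255

255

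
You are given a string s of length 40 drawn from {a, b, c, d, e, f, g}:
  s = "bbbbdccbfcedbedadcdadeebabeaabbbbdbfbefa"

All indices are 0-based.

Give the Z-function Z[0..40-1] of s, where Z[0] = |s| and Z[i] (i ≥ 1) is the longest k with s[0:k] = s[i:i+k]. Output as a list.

[40, 3, 2, 1, 0, 0, 0, 1, 0, 0, 0, 0, 1, 0, 0, 0, 0, 0, 0, 0, 0, 0, 0, 1, 0, 1, 0, 0, 0, 5, 3, 2, 1, 0, 1, 0, 1, 0, 0, 0]

Z[0]=40
i=1: outside box; Z[1]=3 extend→box=[1,4)
i=2: min(r-i=2, Z[1]=3)=2; Z[2]=2
i=3: min(r-i=1, Z[2]=2)=1; Z[3]=1
i=4: outside box; Z[4]=0
i=5: outside box; Z[5]=0
i=6: outside box; Z[6]=0
i=7: outside box; Z[7]=1 extend→box=[7,8)
i=8: outside box; Z[8]=0
i=9: outside box; Z[9]=0
i=10: outside box; Z[10]=0
i=11: outside box; Z[11]=0
i=12: outside box; Z[12]=1 extend→box=[12,13)
i=13: outside box; Z[13]=0
i=14: outside box; Z[14]=0
i=15: outside box; Z[15]=0
i=16: outside box; Z[16]=0
i=17: outside box; Z[17]=0
i=18: outside box; Z[18]=0
i=19: outside box; Z[19]=0
i=20: outside box; Z[20]=0
i=21: outside box; Z[21]=0
i=22: outside box; Z[22]=0
i=23: outside box; Z[23]=1 extend→box=[23,24)
i=24: outside box; Z[24]=0
i=25: outside box; Z[25]=1 extend→box=[25,26)
i=26: outside box; Z[26]=0
i=27: outside box; Z[27]=0
i=28: outside box; Z[28]=0
i=29: outside box; Z[29]=5 extend→box=[29,34)
i=30: min(r-i=4, Z[1]=3)=3; Z[30]=3
i=31: min(r-i=3, Z[2]=2)=2; Z[31]=2
i=32: min(r-i=2, Z[3]=1)=1; Z[32]=1
i=33: min(r-i=1, Z[4]=0)=0; Z[33]=0
i=34: outside box; Z[34]=1 extend→box=[34,35)
i=35: outside box; Z[35]=0
i=36: outside box; Z[36]=1 extend→box=[36,37)
i=37: outside box; Z[37]=0
i=38: outside box; Z[38]=0
i=39: outside box; Z[39]=0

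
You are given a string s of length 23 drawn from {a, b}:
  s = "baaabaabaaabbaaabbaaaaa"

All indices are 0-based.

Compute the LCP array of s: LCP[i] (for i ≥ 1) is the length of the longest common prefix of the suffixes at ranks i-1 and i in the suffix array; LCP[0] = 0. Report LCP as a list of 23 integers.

[0, 1, 2, 3, 4, 3, 4, 8, 2, 5, 3, 7, 1, 4, 2, 6, 0, 4, 5, 9, 3, 1, 5]

rank | idx | suffix
   0 |  22 | a
   1 |  21 | aa
   2 |  20 | aaa
   3 |  19 | aaaa
   4 |  18 | aaaaa
   5 |   1 | aaabaabaaabbaaabbaaaaa
   6 |  13 | aaabbaaaaa
   7 |   8 | aaabbaaabbaaaaa
   8 |   5 | aabaaabbaaabbaaaaa
   9 |   2 | aabaabaaabbaaabbaaaaa
  10 |  14 | aabbaaaaa
  11 |   9 | aabbaaabbaaaaa
  12 |   6 | abaaabbaaabbaaaaa
  13 |   3 | abaabaaabbaaabbaaaaa
  14 |  15 | abbaaaaa
  15 |  10 | abbaaabbaaaaa
  16 |  17 | baaaaa
  17 |   0 | baaabaabaaabbaaabbaaaaa
  18 |  12 | baaabbaaaaa
  19 |   7 | baaabbaaabbaaaaa
  20 |   4 | baabaaabbaaabbaaaaa
  21 |  16 | bbaaaaa
  22 |  11 | bbaaabbaaaaa

SA = [22, 21, 20, 19, 18, 1, 13, 8, 5, 2, 14, 9, 6, 3, 15, 10, 17, 0, 12, 7, 4, 16, 11]
i: (SA[i-1],SA[i]) lcp shared
  1: (22,21) 1 'a'
  2: (21,20) 2 'aa'
  3: (20,19) 3 'aaa'
  4: (19,18) 4 'aaaa'
  5: (18,1) 3 'aaa'
  6: (1,13) 4 'aaab'
  7: (13,8) 8 'aaabbaaa'
  8: (8,5) 2 'aa'
  9: (5,2) 5 'aabaa'
  10: (2,14) 3 'aab'
  11: (14,9) 7 'aabbaaa'
  12: (9,6) 1 'a'
  13: (6,3) 4 'abaa'
  14: (3,15) 2 'ab'
  15: (15,10) 6 'abbaaa'
  16: (10,17) 0 ''
  17: (17,0) 4 'baaa'
  18: (0,12) 5 'baaab'
  19: (12,7) 9 'baaabbaaa'
  20: (7,4) 3 'baa'
  21: (4,16) 1 'b'
  22: (16,11) 5 'bbaaa'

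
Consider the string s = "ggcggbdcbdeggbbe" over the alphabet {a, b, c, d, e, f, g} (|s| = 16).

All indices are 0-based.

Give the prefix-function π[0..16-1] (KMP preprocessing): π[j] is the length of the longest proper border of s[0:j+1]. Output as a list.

π[0] = 0
j=1 s[j]='g': π[1]=1 (border 'g')
j=2 s[j]='c': k: 1→0; π[2]=0 (border '')
j=3 s[j]='g': π[3]=1 (border 'g')
j=4 s[j]='g': π[4]=2 (border 'gg')
j=5 s[j]='b': k: 2→1→0; π[5]=0 (border '')
j=6 s[j]='d': π[6]=0 (border '')
j=7 s[j]='c': π[7]=0 (border '')
j=8 s[j]='b': π[8]=0 (border '')
j=9 s[j]='d': π[9]=0 (border '')
j=10 s[j]='e': π[10]=0 (border '')
j=11 s[j]='g': π[11]=1 (border 'g')
j=12 s[j]='g': π[12]=2 (border 'gg')
j=13 s[j]='b': k: 2→1→0; π[13]=0 (border '')
j=14 s[j]='b': π[14]=0 (border '')
j=15 s[j]='e': π[15]=0 (border '')

[0, 1, 0, 1, 2, 0, 0, 0, 0, 0, 0, 1, 2, 0, 0, 0]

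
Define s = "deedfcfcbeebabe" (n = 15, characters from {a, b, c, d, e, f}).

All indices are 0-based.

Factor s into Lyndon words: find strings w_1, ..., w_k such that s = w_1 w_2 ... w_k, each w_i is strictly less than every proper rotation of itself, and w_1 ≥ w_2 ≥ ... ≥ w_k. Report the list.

emit factor 1: 'deedf' (i=0, period=5)
emit factor 2: 'cf' (i=5, period=2)
emit factor 3: 'c' (i=7, period=1)
emit factor 4: 'bee' (i=8, period=3)
emit factor 5: 'b' (i=11, period=1)
emit factor 6: 'abe' (i=12, period=3)

["deedf", "cf", "c", "bee", "b", "abe"]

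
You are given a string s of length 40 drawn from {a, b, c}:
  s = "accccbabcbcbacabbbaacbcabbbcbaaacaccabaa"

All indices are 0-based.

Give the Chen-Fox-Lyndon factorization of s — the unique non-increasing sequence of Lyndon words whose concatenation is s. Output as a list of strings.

["accccb", "abcbcbac", "abbb", "aacbcabbbcb", "aaacaccab", "a", "a"]

emit factor 1: 'accccb' (i=0, period=6)
emit factor 2: 'abcbcbac' (i=6, period=8)
emit factor 3: 'abbb' (i=14, period=4)
emit factor 4: 'aacbcabbbcb' (i=18, period=11)
emit factor 5: 'aaacaccab' (i=29, period=9)
emit factor 6: 'a' (i=38, period=1)
emit factor 7: 'a' (i=39, period=1)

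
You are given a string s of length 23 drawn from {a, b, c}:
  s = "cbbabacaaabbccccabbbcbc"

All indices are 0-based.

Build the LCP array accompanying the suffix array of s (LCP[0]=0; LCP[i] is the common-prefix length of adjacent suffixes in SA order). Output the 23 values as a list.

[0, 2, 1, 2, 3, 1, 0, 2, 1, 2, 2, 3, 1, 2, 2, 0, 1, 2, 1, 2, 1, 2, 3]

sorted suffixes:
  #0 SA[0]=7  'aaabbccccabbbcbc'
  #1 SA[1]=8  'aabbccccabbbcbc'
  #2 SA[2]=3  'abacaaabbccccabbbcbc'
  #3 SA[3]=16  'abbbcbc'
  #4 SA[4]=9  'abbccccabbbcbc'
  #5 SA[5]=5  'acaaabbccccabbbcbc'
  #6 SA[6]=2  'babacaaabbccccabbbcbc'
  #7 SA[7]=4  'bacaaabbccccabbbcbc'
  #8 SA[8]=1  'bbabacaaabbccccabbbcbc'
  #9 SA[9]=17  'bbbcbc'
  #10 SA[10]=18  'bbcbc'
  #11 SA[11]=10  'bbccccabbbcbc'
  #12 SA[12]=21  'bc'
  #13 SA[13]=19  'bcbc'
  #14 SA[14]=11  'bccccabbbcbc'
  #15 SA[15]=22  'c'
  #16 SA[16]=6  'caaabbccccabbbcbc'
  #17 SA[17]=15  'cabbbcbc'
  #18 SA[18]=0  'cbbabacaaabbccccabbbcbc'
  #19 SA[19]=20  'cbc'
  #20 SA[20]=14  'ccabbbcbc'
  #21 SA[21]=13  'cccabbbcbc'
  #22 SA[22]=12  'ccccabbbcbc'

SA = [7, 8, 3, 16, 9, 5, 2, 4, 1, 17, 18, 10, 21, 19, 11, 22, 6, 15, 0, 20, 14, 13, 12]
rank  pair      lcp
   1  s[7:],s[8:]  2  'aa'
   2  s[8:],s[3:]  1  'a'
   3  s[3:],s[16:]  2  'ab'
   4  s[16:],s[9:]  3  'abb'
   5  s[9:],s[5:]  1  'a'
   6  s[5:],s[2:]  0  ''
   7  s[2:],s[4:]  2  'ba'
   8  s[4:],s[1:]  1  'b'
   9  s[1:],s[17:]  2  'bb'
  10  s[17:],s[18:]  2  'bb'
  11  s[18:],s[10:]  3  'bbc'
  12  s[10:],s[21:]  1  'b'
  13  s[21:],s[19:]  2  'bc'
  14  s[19:],s[11:]  2  'bc'
  15  s[11:],s[22:]  0  ''
  16  s[22:],s[6:]  1  'c'
  17  s[6:],s[15:]  2  'ca'
  18  s[15:],s[0:]  1  'c'
  19  s[0:],s[20:]  2  'cb'
  20  s[20:],s[14:]  1  'c'
  21  s[14:],s[13:]  2  'cc'
  22  s[13:],s[12:]  3  'ccc'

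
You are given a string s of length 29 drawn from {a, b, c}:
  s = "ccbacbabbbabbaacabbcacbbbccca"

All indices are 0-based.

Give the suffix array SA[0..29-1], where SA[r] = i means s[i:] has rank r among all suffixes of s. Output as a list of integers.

rank→(start, suffix):
  0 → (28, 'a')
  1 → (13, 'aacabbcacbbbccca')
  2 → (10, 'abbaacabbcacbbbccca')
  3 → (6, 'abbbabbaacabbcacbbbccca')
  4 → (16, 'abbcacbbbccca')
  5 → (14, 'acabbcacbbbccca')
  6 → (3, 'acbabbbabbaacabbcacbbbccca')
  7 → (20, 'acbbbccca')
  8 → (12, 'baacabbcacbbbccca')
  9 → (9, 'babbaacabbcacbbbccca')
  10 → (5, 'babbbabbaacabbcacbbbccca')
  11 → (2, 'bacbabbbabbaacabbcacbbbccca')
  12 → (11, 'bbaacabbcacbbbccca')
  13 → (8, 'bbabbaacabbcacbbbccca')
  14 → (7, 'bbbabbaacabbcacbbbccca')
  15 → (22, 'bbbccca')
  16 → (17, 'bbcacbbbccca')
  17 → (23, 'bbccca')
  18 → (18, 'bcacbbbccca')
  19 → (24, 'bccca')
  20 → (27, 'ca')
  21 → (15, 'cabbcacbbbccca')
  22 → (19, 'cacbbbccca')
  23 → (4, 'cbabbbabbaacabbcacbbbccca')
  24 → (1, 'cbacbabbbabbaacabbcacbbbccca')
  25 → (21, 'cbbbccca')
  26 → (26, 'cca')
  27 → (0, 'ccbacbabbbabbaacabbcacbbbccca')
  28 → (25, 'ccca')

[28, 13, 10, 6, 16, 14, 3, 20, 12, 9, 5, 2, 11, 8, 7, 22, 17, 23, 18, 24, 27, 15, 19, 4, 1, 21, 26, 0, 25]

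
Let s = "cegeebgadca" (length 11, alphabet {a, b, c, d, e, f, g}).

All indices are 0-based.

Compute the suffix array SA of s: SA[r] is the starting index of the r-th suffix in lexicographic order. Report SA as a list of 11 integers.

[10, 7, 5, 9, 0, 8, 4, 3, 1, 6, 2]

rank | idx | suffix
   0 |  10 | a
   1 |   7 | adca
   2 |   5 | bgadca
   3 |   9 | ca
   4 |   0 | cegeebgadca
   5 |   8 | dca
   6 |   4 | ebgadca
   7 |   3 | eebgadca
   8 |   1 | egeebgadca
   9 |   6 | gadca
  10 |   2 | geebgadca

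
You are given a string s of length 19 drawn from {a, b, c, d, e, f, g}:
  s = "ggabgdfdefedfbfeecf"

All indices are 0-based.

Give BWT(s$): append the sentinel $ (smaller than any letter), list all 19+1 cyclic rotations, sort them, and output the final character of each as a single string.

fgfaefegeffdcddebgb$

rank  rotation              last
    0  $ggabgdfdefedfbfeecf  f
    1  abgdfdefedfbfeecf$gg  g
    2  bfeecf$ggabgdfdefedf  f
    3  bgdfdefedfbfeecf$gga  a
    4  cf$ggabgdfdefedfbfee  e
    5  defedfbfeecf$ggabgdf  f
    6  dfbfeecf$ggabgdfdefe  e
    7  dfdefedfbfeecf$ggabg  g
    8  ecf$ggabgdfdefedfbfe  e
    9  edfbfeecf$ggabgdfdef  f
   10  eecf$ggabgdfdefedfbf  f
   11  efedfbfeecf$ggabgdfd  d
   12  f$ggabgdfdefedfbfeec  c
   13  fbfeecf$ggabgdfdefed  d
   14  fdefedfbfeecf$ggabgd  d
   15  fedfbfeecf$ggabgdfde  e
   16  feecf$ggabgdfdefedfb  b
   17  gabgdfdefedfbfeecf$g  g
   18  gdfdefedfbfeecf$ggab  b
   19  ggabgdfdefedfbfeecf$  $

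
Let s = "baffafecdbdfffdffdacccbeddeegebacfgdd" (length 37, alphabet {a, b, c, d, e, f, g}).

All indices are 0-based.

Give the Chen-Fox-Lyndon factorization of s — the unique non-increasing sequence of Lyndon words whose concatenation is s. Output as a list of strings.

emit factor 1: 'b' (i=0, period=1)
emit factor 2: 'aff' (i=1, period=3)
emit factor 3: 'afecdbdfffdffd' (i=4, period=14)
emit factor 4: 'acccbeddeegebacfgdd' (i=18, period=19)

["b", "aff", "afecdbdfffdffd", "acccbeddeegebacfgdd"]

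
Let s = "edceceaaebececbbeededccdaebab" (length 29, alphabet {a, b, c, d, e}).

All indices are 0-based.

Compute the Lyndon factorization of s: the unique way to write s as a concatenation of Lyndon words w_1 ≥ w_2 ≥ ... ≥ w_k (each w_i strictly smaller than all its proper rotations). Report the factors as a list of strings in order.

["e", "d", "ce", "ce", "aaebececbbeededccdaebab"]

emit factor 1: 'e' (i=0, period=1)
emit factor 2: 'd' (i=1, period=1)
emit factor 3: 'ce' (i=2, period=2)
emit factor 4: 'ce' (i=4, period=2)
emit factor 5: 'aaebececbbeededccdaebab' (i=6, period=23)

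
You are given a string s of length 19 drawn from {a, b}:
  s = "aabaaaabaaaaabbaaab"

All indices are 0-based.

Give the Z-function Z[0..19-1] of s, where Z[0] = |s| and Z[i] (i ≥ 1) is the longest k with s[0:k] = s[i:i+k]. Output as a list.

Z[0]=19
i=1: outside box; Z[1]=1 extend→box=[1,2)
i=2: outside box; Z[2]=0
i=3: outside box; Z[3]=2 extend→box=[3,5)
i=4: min(r-i=1, Z[1]=1)=1; Z[4]=2 extend→box=[4,6)
i=5: min(r-i=1, Z[1]=1)=1; Z[5]=7 extend→box=[5,12)
i=6: min(r-i=6, Z[1]=1)=1; Z[6]=1
i=7: min(r-i=5, Z[2]=0)=0; Z[7]=0
i=8: min(r-i=4, Z[3]=2)=2; Z[8]=2
i=9: min(r-i=3, Z[4]=2)=2; Z[9]=2
i=10: min(r-i=2, Z[5]=7)=2; Z[10]=2
i=11: min(r-i=1, Z[6]=1)=1; Z[11]=3 extend→box=[11,14)
i=12: min(r-i=2, Z[1]=1)=1; Z[12]=1
i=13: min(r-i=1, Z[2]=0)=0; Z[13]=0
i=14: outside box; Z[14]=0
i=15: outside box; Z[15]=2 extend→box=[15,17)
i=16: min(r-i=1, Z[1]=1)=1; Z[16]=3 extend→box=[16,19)
i=17: min(r-i=2, Z[1]=1)=1; Z[17]=1
i=18: min(r-i=1, Z[2]=0)=0; Z[18]=0

[19, 1, 0, 2, 2, 7, 1, 0, 2, 2, 2, 3, 1, 0, 0, 2, 3, 1, 0]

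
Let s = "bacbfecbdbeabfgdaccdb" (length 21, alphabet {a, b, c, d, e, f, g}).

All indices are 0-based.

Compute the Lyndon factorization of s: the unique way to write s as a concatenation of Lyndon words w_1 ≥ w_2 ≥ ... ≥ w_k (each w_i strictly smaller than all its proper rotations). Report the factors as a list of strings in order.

emit factor 1: 'b' (i=0, period=1)
emit factor 2: 'acbfecbdbe' (i=1, period=10)
emit factor 3: 'abfgdaccdb' (i=11, period=10)

["b", "acbfecbdbe", "abfgdaccdb"]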